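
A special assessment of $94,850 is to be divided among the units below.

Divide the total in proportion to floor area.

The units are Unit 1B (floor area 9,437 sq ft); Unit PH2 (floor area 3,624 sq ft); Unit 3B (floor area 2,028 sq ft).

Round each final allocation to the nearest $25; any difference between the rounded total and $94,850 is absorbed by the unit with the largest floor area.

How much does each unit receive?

Unit 1B: $59,325 · Unit PH2: $22,775 · Unit 3B: $12,750

Floor area total: 9,437 + 3,624 + 2,028 = 15,089.
Unrounded shares: Unit 1B 59,321.32; Unit PH2 22,780.60; Unit 3B 12,748.08.
Rounded to nearest $25: Unit 1B $59,325; Unit PH2 $22,775; Unit 3B $12,750. Sum = $94,850.
Sum already equals the total — no adjustment.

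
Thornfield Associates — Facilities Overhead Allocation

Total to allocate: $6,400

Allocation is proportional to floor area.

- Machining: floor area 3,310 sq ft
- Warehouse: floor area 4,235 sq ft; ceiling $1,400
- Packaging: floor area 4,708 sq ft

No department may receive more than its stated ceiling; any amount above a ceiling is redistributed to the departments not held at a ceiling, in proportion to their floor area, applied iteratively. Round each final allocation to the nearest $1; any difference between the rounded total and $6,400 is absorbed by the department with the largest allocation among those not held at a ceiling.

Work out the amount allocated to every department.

Floor area total: 12,253.
Unconstrained shares: Machining 1,728.88; Warehouse 2,212.03; Packaging 2,459.09.
Held at cap: Warehouse ($1,400); balance $5,000 reallocated over remaining floor area 8,018.
Redistributed shares: Machining 2,064.11 → $2,064; Packaging 2,935.89 → $2,936.

Machining: $2,064 | Warehouse: $1,400 | Packaging: $2,936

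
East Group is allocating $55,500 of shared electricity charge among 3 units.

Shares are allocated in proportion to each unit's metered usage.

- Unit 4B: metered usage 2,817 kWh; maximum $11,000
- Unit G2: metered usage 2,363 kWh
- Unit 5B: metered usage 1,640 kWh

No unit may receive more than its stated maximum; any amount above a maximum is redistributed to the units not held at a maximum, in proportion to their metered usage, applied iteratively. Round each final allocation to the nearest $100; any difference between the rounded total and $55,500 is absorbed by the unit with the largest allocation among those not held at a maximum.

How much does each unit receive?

Total metered usage = 6,820.
Unconstrained shares: Unit 4B 22,924.27; Unit G2 19,229.69; Unit 5B 13,346.04.
Cap binds for Unit 4B ($11,000); balance $44,500 reallocated over remaining metered usage 4,003.
Shares after redistribution: Unit G2 26,268.67 → $26,300; Unit 5B 18,231.33 → $18,200.

Unit 4B: $11,000; Unit G2: $26,300; Unit 5B: $18,200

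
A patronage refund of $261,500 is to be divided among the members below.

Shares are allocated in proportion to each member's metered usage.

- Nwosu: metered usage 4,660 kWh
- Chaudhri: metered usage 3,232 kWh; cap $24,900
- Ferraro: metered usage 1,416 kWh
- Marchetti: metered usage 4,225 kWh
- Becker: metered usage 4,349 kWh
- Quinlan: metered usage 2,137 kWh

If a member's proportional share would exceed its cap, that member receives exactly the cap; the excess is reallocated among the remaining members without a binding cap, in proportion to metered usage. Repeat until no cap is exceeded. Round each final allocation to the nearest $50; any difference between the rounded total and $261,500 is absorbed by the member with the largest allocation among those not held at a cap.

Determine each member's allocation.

Nwosu: $65,700 | Chaudhri: $24,900 | Ferraro: $19,950 | Marchetti: $59,550 | Becker: $61,300 | Quinlan: $30,100

Metered usage total: 20,019.
Unconstrained shares: Nwosu 60,871.67; Chaudhri 42,218.29; Ferraro 18,496.63; Marchetti 55,189.45; Becker 56,809.21; Quinlan 27,914.76.
Capped: Chaudhri ($24,900); residual $236,600 reallocated over remaining metered usage 16,787.
Shares after redistribution: Nwosu 65,679.16 → $65,700; Ferraro 19,957.44 → $19,950; Marchetti 59,548.16 → $59,550; Becker 61,295.85 → $61,300; Quinlan 30,119.39 → $30,100.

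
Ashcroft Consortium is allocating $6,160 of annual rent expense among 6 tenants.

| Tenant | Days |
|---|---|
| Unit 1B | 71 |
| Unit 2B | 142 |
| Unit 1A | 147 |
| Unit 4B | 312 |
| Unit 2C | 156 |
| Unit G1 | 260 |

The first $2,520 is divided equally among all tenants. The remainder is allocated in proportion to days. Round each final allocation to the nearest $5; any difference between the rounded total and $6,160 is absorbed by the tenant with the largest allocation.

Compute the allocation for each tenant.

Equal tier: $2,520 ÷ 6 = $420 apiece.
Remainder $3,640 by days (total 1,088): Unit 1B 237.54 → $240; Unit 2B 475.07 → $475; Unit 1A 491.80 → $490; Unit 4B 1,043.82 → $1,045; Unit 2C 521.91 → $520; Unit G1 869.85 → $870.
Totals: Unit 1B $420 + $240 = $660; Unit 2B $420 + $475 = $895; Unit 1A $420 + $490 = $910; Unit 4B $420 + $1,045 = $1,465; Unit 2C $420 + $520 = $940; Unit G1 $420 + $870 = $1,290.

Unit 1B: $660; Unit 2B: $895; Unit 1A: $910; Unit 4B: $1,465; Unit 2C: $940; Unit G1: $1,290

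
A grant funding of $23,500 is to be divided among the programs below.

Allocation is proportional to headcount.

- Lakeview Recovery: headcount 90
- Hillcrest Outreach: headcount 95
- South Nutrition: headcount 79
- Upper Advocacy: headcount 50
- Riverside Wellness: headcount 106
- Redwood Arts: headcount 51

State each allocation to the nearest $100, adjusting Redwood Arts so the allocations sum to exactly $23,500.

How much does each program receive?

Lakeview Recovery: $4,500 · Hillcrest Outreach: $4,700 · South Nutrition: $3,900 · Upper Advocacy: $2,500 · Riverside Wellness: $5,300 · Redwood Arts: $2,600

Sum of headcount: 471.
Pro-rata amounts: Lakeview Recovery 90/471 × $23,500 = 4,490.45; Hillcrest Outreach 95/471 × $23,500 = 4,739.92; South Nutrition 79/471 × $23,500 = 3,941.61; Upper Advocacy 50/471 × $23,500 = 2,494.69; Riverside Wellness 106/471 × $23,500 = 5,288.75; Redwood Arts 51/471 × $23,500 = 2,544.59.
Rounded to nearest $100: Lakeview Recovery $4,500; Hillcrest Outreach $4,700; South Nutrition $3,900; Upper Advocacy $2,500; Riverside Wellness $5,300; Redwood Arts $2,500. Sum = $23,400.
Difference $23,500 − $23,400 = +$100 applied to Redwood Arts: Redwood Arts becomes $2,600.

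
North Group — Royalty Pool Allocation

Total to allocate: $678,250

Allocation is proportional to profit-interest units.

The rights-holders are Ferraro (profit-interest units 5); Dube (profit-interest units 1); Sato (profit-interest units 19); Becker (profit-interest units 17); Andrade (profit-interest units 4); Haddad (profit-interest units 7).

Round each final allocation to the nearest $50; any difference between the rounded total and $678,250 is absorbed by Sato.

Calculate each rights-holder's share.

Ferraro: $64,000 | Dube: $12,800 | Sato: $243,100 | Becker: $217,550 | Andrade: $51,200 | Haddad: $89,600

Combined profit-interest units = 53.
Raw shares: Ferraro 5/53 × $678,250 = 63,985.85; Dube 1/53 × $678,250 = 12,797.17; Sato 19/53 × $678,250 = 243,146.23; Becker 17/53 × $678,250 = 217,551.89; Andrade 4/53 × $678,250 = 51,188.68; Haddad 7/53 × $678,250 = 89,580.19.
After rounding ($50): Ferraro $64,000; Dube $12,800; Sato $243,150; Becker $217,550; Andrade $51,200; Haddad $89,600. Sum = $678,300.
Difference $678,250 − $678,300 = −$50 applied to Sato: Sato becomes $243,100.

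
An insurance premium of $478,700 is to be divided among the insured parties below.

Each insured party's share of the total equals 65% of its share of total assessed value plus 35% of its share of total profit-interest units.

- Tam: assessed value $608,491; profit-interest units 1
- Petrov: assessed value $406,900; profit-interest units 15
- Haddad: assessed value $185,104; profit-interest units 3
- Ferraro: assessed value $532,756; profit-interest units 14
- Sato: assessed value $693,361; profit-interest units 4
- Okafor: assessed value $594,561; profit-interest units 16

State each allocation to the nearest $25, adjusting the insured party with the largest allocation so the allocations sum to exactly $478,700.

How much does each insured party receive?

Totals — assessed value 3,021,173, profit-interest units 53.
Blended shares (65% assessed value + 35% profit-interest units): Tam 0.1375; Petrov 0.1866; Haddad 0.0596; Ferraro 0.2071; Sato 0.1756; Okafor 0.2336.
Raw shares: Tam 65,830.60; Petrov 89,325.62; Haddad 28,547.81; Ferraro 99,126.48; Sato 84,055.16; Okafor 111,814.32.
At nearest $25: Tam $65,825; Petrov $89,325; Haddad $28,550; Ferraro $99,125; Sato $84,050; Okafor $111,825. Sum = $478,700.
Rounded total matches; no reconciliation needed.

Tam: $65,825; Petrov: $89,325; Haddad: $28,550; Ferraro: $99,125; Sato: $84,050; Okafor: $111,825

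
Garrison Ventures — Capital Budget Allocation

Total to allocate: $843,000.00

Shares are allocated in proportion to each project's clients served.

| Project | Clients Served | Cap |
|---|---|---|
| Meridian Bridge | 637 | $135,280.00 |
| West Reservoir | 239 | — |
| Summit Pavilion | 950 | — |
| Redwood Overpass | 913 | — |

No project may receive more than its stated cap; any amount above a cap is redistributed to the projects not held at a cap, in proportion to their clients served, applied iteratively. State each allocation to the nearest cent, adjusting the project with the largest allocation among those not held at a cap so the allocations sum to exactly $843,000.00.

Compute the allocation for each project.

Total clients served = 2,739.
Pro-rata shares before constraints: Meridian Bridge 196,053.6692; West Reservoir 73,558.5980; Summit Pavilion 292,387.7327; Redwood Overpass 281,000.0000.
Capped: Meridian Bridge ($135,280.00); balance $707,720.00 reallocated over remaining clients served 2,102.
Redistributed shares: West Reservoir 80,468.6394 → $80,468.64; Summit Pavilion 319,854.4244 → $319,854.42; Redwood Overpass 307,396.9363 → $307,396.94.

Meridian Bridge: $135,280.00; West Reservoir: $80,468.64; Summit Pavilion: $319,854.42; Redwood Overpass: $307,396.94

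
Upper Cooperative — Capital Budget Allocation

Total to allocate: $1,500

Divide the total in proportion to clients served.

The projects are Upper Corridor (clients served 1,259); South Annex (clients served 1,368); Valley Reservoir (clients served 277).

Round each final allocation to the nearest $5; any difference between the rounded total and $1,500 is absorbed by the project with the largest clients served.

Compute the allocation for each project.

Combined clients served = 1,259 + 1,368 + 277 = 2,904.
Unrounded shares: Upper Corridor 650.31; South Annex 706.61; Valley Reservoir 143.08.
At nearest $5: Upper Corridor $650; South Annex $705; Valley Reservoir $145. Sum = $1,500.
No rounding difference to absorb.

Upper Corridor: $650 | South Annex: $705 | Valley Reservoir: $145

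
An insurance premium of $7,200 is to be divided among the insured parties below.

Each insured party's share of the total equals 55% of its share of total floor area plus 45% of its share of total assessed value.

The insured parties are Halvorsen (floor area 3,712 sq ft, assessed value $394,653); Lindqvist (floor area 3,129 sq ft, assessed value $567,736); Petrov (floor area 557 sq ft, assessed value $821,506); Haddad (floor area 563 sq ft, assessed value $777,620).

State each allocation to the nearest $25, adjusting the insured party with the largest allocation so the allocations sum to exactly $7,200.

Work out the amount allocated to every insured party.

Totals — floor area 7,961, assessed value 2,561,515.
Combined weights (55% floor area + 45% assessed value): Halvorsen 0.3258; Lindqvist 0.3159; Petrov 0.1828; Haddad 0.1755.
Unrounded shares: Halvorsen 2,345.63; Lindqvist 2,274.56; Petrov 1,316.17; Haddad 1,263.64.
Rounded to nearest $25: Halvorsen $2,350; Lindqvist $2,275; Petrov $1,325; Haddad $1,275. Sum = $7,225.
Difference $7,200 − $7,225 = −$25 applied to largest allocation (Halvorsen): Halvorsen becomes $2,325.

Halvorsen: $2,325; Lindqvist: $2,275; Petrov: $1,325; Haddad: $1,275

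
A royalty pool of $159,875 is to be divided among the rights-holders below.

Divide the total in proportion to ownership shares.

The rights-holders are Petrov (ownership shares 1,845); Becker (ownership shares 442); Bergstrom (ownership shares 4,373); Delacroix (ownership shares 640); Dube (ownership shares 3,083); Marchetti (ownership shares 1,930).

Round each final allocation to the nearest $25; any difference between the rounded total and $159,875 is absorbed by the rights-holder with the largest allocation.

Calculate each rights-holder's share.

Total ownership shares = 12,313.
Proportional shares: Petrov 1,845/12,313 × $159,875 = 23,955.93; Becker 442/12,313 × $159,875 = 5,739.04; Bergstrom 4,373/12,313 × $159,875 = 56,780.10; Delacroix 640/12,313 × $159,875 = 8,309.92; Dube 3,083/12,313 × $159,875 = 40,030.43; Marchetti 1,930/12,313 × $159,875 = 25,059.59.
Rounded to nearest $25: Petrov $23,950; Becker $5,750; Bergstrom $56,775; Delacroix $8,300; Dube $40,025; Marchetti $25,050. Sum = $159,850.
Difference $159,875 − $159,850 = +$25 applied to largest allocation (Bergstrom): Bergstrom becomes $56,800.

Petrov: $23,950 | Becker: $5,750 | Bergstrom: $56,800 | Delacroix: $8,300 | Dube: $40,025 | Marchetti: $25,050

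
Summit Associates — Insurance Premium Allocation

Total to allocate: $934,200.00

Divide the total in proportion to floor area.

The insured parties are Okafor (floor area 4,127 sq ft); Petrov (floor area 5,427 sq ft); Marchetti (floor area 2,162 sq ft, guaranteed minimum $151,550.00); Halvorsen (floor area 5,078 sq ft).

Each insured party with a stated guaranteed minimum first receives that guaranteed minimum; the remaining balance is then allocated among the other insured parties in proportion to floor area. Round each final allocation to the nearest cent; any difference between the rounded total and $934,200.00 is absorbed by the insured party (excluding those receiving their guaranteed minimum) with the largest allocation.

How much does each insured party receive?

Okafor: $220,748.81 | Petrov: $290,284.41 | Marchetti: $151,550.00 | Halvorsen: $271,616.78

Fund the minimums — Marchetti $151,550.00. Residual $782,650.00.
Residual split over remaining floor area 14,632: Okafor 220,748.8074 → $220,748.81; Petrov 290,284.4143 → $290,284.41; Halvorsen 271,616.7783 → $271,616.78.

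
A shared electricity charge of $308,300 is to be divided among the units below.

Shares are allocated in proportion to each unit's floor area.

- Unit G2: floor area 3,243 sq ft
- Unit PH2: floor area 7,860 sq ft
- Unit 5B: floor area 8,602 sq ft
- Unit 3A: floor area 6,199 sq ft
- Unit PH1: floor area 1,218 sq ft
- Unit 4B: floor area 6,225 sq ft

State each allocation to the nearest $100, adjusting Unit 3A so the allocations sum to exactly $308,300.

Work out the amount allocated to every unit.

Sum of floor area: 33,347.
Unrounded shares: Unit G2 3,243/33,347 × $308,300 = 29,982.21; Unit PH2 7,860/33,347 × $308,300 = 72,667.35; Unit 5B 8,602/33,347 × $308,300 = 79,527.29; Unit 3A 6,199/33,347 × $308,300 = 57,311.05; Unit PH1 1,218/33,347 × $308,300 = 11,260.67; Unit 4B 6,225/33,347 × $308,300 = 57,551.43.
After rounding ($100): Unit G2 $30,000; Unit PH2 $72,700; Unit 5B $79,500; Unit 3A $57,300; Unit PH1 $11,300; Unit 4B $57,600. Sum = $308,400.
Difference $308,300 − $308,400 = −$100 applied to Unit 3A: Unit 3A becomes $57,200.

Unit G2: $30,000; Unit PH2: $72,700; Unit 5B: $79,500; Unit 3A: $57,200; Unit PH1: $11,300; Unit 4B: $57,600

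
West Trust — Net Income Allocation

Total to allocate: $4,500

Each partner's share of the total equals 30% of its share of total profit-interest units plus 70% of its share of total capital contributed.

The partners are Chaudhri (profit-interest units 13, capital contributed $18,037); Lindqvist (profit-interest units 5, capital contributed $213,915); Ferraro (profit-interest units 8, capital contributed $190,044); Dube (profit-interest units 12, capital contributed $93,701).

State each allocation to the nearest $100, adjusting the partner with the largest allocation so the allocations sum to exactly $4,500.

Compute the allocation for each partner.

Chaudhri: $600 | Lindqvist: $1,500 | Ferraro: $1,400 | Dube: $1,000

Totals — profit-interest units 38, capital contributed 515,697.
Composite weights (30% profit-interest units + 70% capital contributed): Chaudhri 0.1271; Lindqvist 0.3298; Ferraro 0.3211; Dube 0.2219.
Pro-rata amounts: Chaudhri 572.02; Lindqvist 1,484.28; Ferraro 1,445.04; Dube 998.66.
After rounding ($100): Chaudhri $600; Lindqvist $1,500; Ferraro $1,400; Dube $1,000. Sum = $4,500.
No rounding difference to absorb.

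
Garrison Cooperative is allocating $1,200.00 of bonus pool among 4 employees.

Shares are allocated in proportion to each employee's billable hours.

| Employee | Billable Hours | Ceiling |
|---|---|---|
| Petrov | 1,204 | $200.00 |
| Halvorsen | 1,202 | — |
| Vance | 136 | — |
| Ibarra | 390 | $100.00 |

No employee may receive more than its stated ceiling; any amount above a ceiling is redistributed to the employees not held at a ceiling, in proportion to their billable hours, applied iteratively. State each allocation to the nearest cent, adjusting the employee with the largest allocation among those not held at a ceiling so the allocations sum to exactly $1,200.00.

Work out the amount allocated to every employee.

Petrov: $200.00 | Halvorsen: $808.52 | Vance: $91.48 | Ibarra: $100.00

Combined billable hours = 2,932.
Proportional shares (ignoring caps): Petrov 492.7694; Halvorsen 491.9509; Vance 55.6617; Ibarra 159.6180.
Cap binds for Petrov ($200.00), Ibarra ($100.00); residual $900.00 reallocated over remaining billable hours 1,338.
Shares after redistribution: Halvorsen 808.5202 → $808.52; Vance 91.4798 → $91.48.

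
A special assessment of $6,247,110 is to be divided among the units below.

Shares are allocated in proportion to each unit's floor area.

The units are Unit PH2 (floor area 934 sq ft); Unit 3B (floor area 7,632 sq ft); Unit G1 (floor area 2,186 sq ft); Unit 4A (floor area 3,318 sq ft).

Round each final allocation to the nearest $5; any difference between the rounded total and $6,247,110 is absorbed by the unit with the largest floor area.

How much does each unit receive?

Total floor area = 14,070.
Pro-rata amounts: Unit PH2 934/14,070 × $6,247,110 = 414,697.99; Unit 3B 7,632/14,070 × $6,247,110 = 3,388,624.27; Unit G1 2,186/14,070 × $6,247,110 = 970,588.66; Unit 4A 3,318/14,070 × $6,247,110 = 1,473,199.07.
Rounded to nearest $5: Unit PH2 $414,700; Unit 3B $3,388,625; Unit G1 $970,590; Unit 4A $1,473,200. Sum = $6,247,115.
Difference $6,247,110 − $6,247,115 = −$5 applied to largest floor area (Unit 3B): Unit 3B becomes $3,388,620.

Unit PH2: $414,700 · Unit 3B: $3,388,620 · Unit G1: $970,590 · Unit 4A: $1,473,200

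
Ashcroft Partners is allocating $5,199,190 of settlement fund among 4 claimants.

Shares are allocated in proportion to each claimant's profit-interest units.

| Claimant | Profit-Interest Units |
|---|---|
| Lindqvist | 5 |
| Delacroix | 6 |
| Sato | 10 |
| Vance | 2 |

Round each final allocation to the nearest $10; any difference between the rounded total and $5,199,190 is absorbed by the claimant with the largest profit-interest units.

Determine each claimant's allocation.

Lindqvist: $1,130,260 · Delacroix: $1,356,310 · Sato: $2,260,520 · Vance: $452,100

Sum of profit-interest units: 5 + 6 + 10 + 2 = 23.
Unrounded shares: Lindqvist 1,130,258.70; Delacroix 1,356,310.43; Sato 2,260,517.39; Vance 452,103.48.
Rounded to nearest $10: Lindqvist $1,130,260; Delacroix $1,356,310; Sato $2,260,520; Vance $452,100. Sum = $5,199,190.
Rounded total matches; no reconciliation needed.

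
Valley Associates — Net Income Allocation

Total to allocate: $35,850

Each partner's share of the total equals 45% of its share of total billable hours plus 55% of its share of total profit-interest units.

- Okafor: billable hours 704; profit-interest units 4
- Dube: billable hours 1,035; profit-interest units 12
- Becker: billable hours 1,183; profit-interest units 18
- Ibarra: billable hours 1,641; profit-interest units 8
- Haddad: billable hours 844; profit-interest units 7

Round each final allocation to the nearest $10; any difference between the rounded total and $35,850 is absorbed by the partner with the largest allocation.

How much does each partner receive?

Totals — billable hours 5,407, profit-interest units 49.
Composite weights (45% billable hours + 55% profit-interest units): Okafor 0.1035; Dube 0.2208; Becker 0.3005; Ibarra 0.2264; Haddad 0.1488.
Raw shares: Okafor 3,710.07; Dube 7,916.83; Becker 10,772.80; Ibarra 8,115.32; Haddad 5,334.97.
At nearest $10: Okafor $3,710; Dube $7,920; Becker $10,770; Ibarra $8,120; Haddad $5,330. Sum = $35,850.
No rounding difference to absorb.

Okafor: $3,710 | Dube: $7,920 | Becker: $10,770 | Ibarra: $8,120 | Haddad: $5,330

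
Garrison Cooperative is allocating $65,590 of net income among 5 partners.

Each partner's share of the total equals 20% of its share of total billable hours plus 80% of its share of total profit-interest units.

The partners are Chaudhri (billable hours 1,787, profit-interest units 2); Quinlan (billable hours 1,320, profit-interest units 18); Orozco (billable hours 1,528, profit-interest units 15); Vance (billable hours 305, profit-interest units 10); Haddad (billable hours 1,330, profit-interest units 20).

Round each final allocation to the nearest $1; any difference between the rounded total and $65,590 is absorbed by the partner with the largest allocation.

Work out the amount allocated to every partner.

Totals — billable hours 6,270, profit-interest units 65.
Composite weights (20% billable hours + 80% profit-interest units): Chaudhri 0.0816; Quinlan 0.2636; Orozco 0.2334; Vance 0.1328; Haddad 0.2886.
Proportional shares: Chaudhri 5,353.26; Quinlan 17,292.39; Orozco 15,305.78; Vance 8,710.73; Haddad 18,927.84.
Rounded to nearest $1: Chaudhri $5,353; Quinlan $17,292; Orozco $15,306; Vance $8,711; Haddad $18,928. Sum = $65,590.
Rounded total matches; no reconciliation needed.

Chaudhri: $5,353; Quinlan: $17,292; Orozco: $15,306; Vance: $8,711; Haddad: $18,928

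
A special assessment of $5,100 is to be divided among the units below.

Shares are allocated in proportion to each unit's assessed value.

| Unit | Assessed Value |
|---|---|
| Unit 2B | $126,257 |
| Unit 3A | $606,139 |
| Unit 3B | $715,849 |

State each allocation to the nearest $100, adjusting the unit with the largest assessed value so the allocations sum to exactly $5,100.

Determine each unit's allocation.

Unit 2B: $400 · Unit 3A: $2,100 · Unit 3B: $2,600

Combined assessed value = 1,448,245.
Pro-rata amounts: Unit 2B 126,257/1,448,245 × $5,100 = 444.61; Unit 3A 606,139/1,448,245 × $5,100 = 2,134.52; Unit 3B 715,849/1,448,245 × $5,100 = 2,520.86.
Rounded to nearest $100: Unit 2B $400; Unit 3A $2,100; Unit 3B $2,500. Sum = $5,000.
Difference $5,100 − $5,000 = +$100 applied to largest assessed value (Unit 3B): Unit 3B becomes $2,600.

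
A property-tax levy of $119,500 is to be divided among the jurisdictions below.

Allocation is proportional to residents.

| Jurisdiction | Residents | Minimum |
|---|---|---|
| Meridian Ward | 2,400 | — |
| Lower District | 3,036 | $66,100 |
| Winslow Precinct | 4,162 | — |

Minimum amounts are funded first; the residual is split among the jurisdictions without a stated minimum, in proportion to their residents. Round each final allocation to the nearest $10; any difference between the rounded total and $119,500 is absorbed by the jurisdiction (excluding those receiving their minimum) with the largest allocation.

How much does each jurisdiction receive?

Meridian Ward: $19,530 | Lower District: $66,100 | Winslow Precinct: $33,870

Fund the minimums — Lower District $66,100. Residual $53,400.
Residual split over remaining residents 6,562: Meridian Ward 19,530.63 → $19,530; Winslow Precinct 33,869.37 → $33,870.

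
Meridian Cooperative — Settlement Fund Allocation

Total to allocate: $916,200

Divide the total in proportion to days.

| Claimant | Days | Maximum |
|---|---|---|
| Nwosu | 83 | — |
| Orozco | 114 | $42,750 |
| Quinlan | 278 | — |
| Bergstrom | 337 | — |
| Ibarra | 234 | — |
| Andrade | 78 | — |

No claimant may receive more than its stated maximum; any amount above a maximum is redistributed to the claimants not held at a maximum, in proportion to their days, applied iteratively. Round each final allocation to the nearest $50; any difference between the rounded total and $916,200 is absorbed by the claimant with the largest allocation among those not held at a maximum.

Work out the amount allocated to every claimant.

Nwosu: $71,800 · Orozco: $42,750 · Quinlan: $240,400 · Bergstrom: $291,450 · Ibarra: $202,350 · Andrade: $67,450

Sum of days: 1,124.
Unconstrained shares: Nwosu 67,655.34; Orozco 92,924.20; Quinlan 226,604.63; Bergstrom 274,696.98; Ibarra 190,739.15; Andrade 63,579.72.
Capped: Orozco ($42,750); remaining pool $873,450 reallocated over remaining days 1,010.
Remaining shares: Nwosu 71,778.56 → $71,800; Quinlan 240,414.95 → $240,400; Bergstrom 291,438.27 → $291,450; Ibarra 202,363.66 → $202,350; Andrade 67,454.55 → $67,450.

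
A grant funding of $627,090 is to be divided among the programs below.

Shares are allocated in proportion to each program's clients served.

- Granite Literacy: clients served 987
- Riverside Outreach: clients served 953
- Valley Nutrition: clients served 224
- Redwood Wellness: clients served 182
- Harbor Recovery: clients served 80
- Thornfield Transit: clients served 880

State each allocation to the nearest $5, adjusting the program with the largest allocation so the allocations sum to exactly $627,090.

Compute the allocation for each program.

Sum of clients served: 3,306.
Proportional shares: Granite Literacy 987/3,306 × $627,090 = 187,216.52; Riverside Outreach 953/3,306 × $627,090 = 180,767.32; Valley Nutrition 224/3,306 × $627,090 = 42,488.86; Redwood Wellness 182/3,306 × $627,090 = 34,522.20; Harbor Recovery 80/3,306 × $627,090 = 15,174.59; Thornfield Transit 880/3,306 × $627,090 = 166,920.51.
At nearest $5: Granite Literacy $187,215; Riverside Outreach $180,765; Valley Nutrition $42,490; Redwood Wellness $34,520; Harbor Recovery $15,175; Thornfield Transit $166,920. Sum = $627,085.
Difference $627,090 − $627,085 = +$5 applied to largest allocation (Granite Literacy): Granite Literacy becomes $187,220.

Granite Literacy: $187,220 | Riverside Outreach: $180,765 | Valley Nutrition: $42,490 | Redwood Wellness: $34,520 | Harbor Recovery: $15,175 | Thornfield Transit: $166,920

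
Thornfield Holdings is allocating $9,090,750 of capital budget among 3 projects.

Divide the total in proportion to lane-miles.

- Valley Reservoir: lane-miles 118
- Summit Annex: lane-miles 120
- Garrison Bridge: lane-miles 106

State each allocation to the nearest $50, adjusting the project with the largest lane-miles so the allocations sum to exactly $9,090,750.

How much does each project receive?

Combined lane-miles = 118 + 120 + 106 = 344.
Unrounded shares: Valley Reservoir 3,118,338.66; Summit Annex 3,171,191.86; Garrison Bridge 2,801,219.48.
At nearest $50: Valley Reservoir $3,118,350; Summit Annex $3,171,200; Garrison Bridge $2,801,200. Sum = $9,090,750.
Rounded total matches; no reconciliation needed.

Valley Reservoir: $3,118,350; Summit Annex: $3,171,200; Garrison Bridge: $2,801,200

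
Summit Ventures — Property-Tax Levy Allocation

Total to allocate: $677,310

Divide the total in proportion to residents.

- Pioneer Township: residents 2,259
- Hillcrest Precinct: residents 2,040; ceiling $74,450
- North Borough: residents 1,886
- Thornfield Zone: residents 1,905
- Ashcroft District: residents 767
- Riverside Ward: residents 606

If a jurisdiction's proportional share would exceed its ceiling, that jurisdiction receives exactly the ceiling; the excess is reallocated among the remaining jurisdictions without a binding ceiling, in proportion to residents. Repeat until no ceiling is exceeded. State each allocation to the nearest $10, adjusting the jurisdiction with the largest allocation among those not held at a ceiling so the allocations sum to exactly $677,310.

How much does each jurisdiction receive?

Pioneer Township: $183,470; Hillcrest Precinct: $74,450; North Borough: $153,170; Thornfield Zone: $154,710; Ashcroft District: $62,290; Riverside Ward: $49,220

Total residents = 9,463.
Pro-rata shares before constraints: Pioneer Township 161,686.92; Hillcrest Precinct 146,012.09; North Borough 134,989.61; Thornfield Zone 136,349.52; Ashcroft District 54,897.68; Riverside Ward 43,374.18.
Held at cap: Hillcrest Precinct ($74,450); residual $602,860 reallocated over remaining residents 7,423.
Shares after redistribution: Pioneer Township 183,465.01 → $183,470; North Borough 153,171.76 → $153,170; Thornfield Zone 154,714.85 → $154,710; Ashcroft District 62,292.01 → $62,290; Riverside Ward 49,216.38 → $49,220.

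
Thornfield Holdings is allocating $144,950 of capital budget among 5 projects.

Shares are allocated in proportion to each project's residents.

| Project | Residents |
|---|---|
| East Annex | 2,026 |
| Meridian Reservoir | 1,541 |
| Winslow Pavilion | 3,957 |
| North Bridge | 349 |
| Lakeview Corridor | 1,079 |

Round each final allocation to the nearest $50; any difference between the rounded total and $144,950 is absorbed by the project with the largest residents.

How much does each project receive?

Combined residents = 8,952.
Raw shares: East Annex 2,026/8,952 × $144,950 = 32,804.81; Meridian Reservoir 1,541/8,952 × $144,950 = 24,951.74; Winslow Pavilion 3,957/8,952 × $144,950 = 64,071.40; North Bridge 349/8,952 × $144,950 = 5,650.98; Lakeview Corridor 1,079/8,952 × $144,950 = 17,471.07.
After rounding ($50): East Annex $32,800; Meridian Reservoir $24,950; Winslow Pavilion $64,050; North Bridge $5,650; Lakeview Corridor $17,450. Sum = $144,900.
Difference $144,950 − $144,900 = +$50 applied to largest residents (Winslow Pavilion): Winslow Pavilion becomes $64,100.

East Annex: $32,800 · Meridian Reservoir: $24,950 · Winslow Pavilion: $64,100 · North Bridge: $5,650 · Lakeview Corridor: $17,450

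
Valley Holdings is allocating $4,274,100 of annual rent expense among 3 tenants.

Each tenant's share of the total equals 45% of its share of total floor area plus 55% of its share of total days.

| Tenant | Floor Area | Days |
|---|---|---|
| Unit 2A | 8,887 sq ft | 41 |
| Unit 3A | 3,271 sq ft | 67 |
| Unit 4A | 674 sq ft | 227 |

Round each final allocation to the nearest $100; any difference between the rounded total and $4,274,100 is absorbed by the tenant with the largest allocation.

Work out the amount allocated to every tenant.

Unit 2A: $1,619,700; Unit 3A: $960,400; Unit 4A: $1,694,000

Totals — floor area 12,832, days 335.
Combined weights (45% floor area + 55% days): Unit 2A 0.3790; Unit 3A 0.2247; Unit 4A 0.3963.
Proportional shares: Unit 2A 1,619,746.66; Unit 3A 960,430.11; Unit 4A 1,693,923.23.
Rounded to nearest $100: Unit 2A $1,619,700; Unit 3A $960,400; Unit 4A $1,693,900. Sum = $4,274,000.
Difference $4,274,100 − $4,274,000 = +$100 applied to largest allocation (Unit 4A): Unit 4A becomes $1,694,000.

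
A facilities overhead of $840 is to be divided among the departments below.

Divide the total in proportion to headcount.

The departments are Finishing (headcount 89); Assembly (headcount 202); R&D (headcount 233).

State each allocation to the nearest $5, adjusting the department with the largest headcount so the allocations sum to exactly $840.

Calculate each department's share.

Headcount total: 524.
Proportional shares: Finishing 89/524 × $840 = 142.67; Assembly 202/524 × $840 = 323.82; R&D 233/524 × $840 = 373.51.
After rounding ($5): Finishing $145; Assembly $325; R&D $375. Sum = $845.
Difference $840 − $845 = −$5 applied to largest headcount (R&D): R&D becomes $370.

Finishing: $145; Assembly: $325; R&D: $370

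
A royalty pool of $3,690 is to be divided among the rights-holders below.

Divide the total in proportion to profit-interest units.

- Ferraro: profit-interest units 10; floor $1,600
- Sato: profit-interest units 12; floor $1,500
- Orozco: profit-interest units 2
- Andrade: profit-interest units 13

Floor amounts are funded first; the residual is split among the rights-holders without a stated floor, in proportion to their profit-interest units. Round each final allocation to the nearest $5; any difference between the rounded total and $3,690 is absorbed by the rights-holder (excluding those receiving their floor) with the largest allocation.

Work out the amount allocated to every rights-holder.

Ferraro: $1,600; Sato: $1,500; Orozco: $80; Andrade: $510

Guaranteed amounts: Ferraro $1,600; Sato $1,500. Remaining pool $590.
Remaining pool split over remaining profit-interest units 15: Orozco 78.67 → $80; Andrade 511.33 → $510.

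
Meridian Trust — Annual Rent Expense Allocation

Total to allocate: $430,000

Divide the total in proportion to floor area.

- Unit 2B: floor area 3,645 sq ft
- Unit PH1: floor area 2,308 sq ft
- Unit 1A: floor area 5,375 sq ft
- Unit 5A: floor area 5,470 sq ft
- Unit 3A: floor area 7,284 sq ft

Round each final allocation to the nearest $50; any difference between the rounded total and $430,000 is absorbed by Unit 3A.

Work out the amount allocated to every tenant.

Unit 2B: $65,100 | Unit PH1: $41,200 | Unit 1A: $95,950 | Unit 5A: $97,650 | Unit 3A: $130,100

Combined floor area = 24,082.
Unrounded shares: Unit 2B 3,645/24,082 × $430,000 = 65,083.88; Unit PH1 2,308/24,082 × $430,000 = 41,210.86; Unit 1A 5,375/24,082 × $430,000 = 95,974.17; Unit 5A 5,470/24,082 × $430,000 = 97,670.46; Unit 3A 7,284/24,082 × $430,000 = 130,060.63.
At nearest $50: Unit 2B $65,100; Unit PH1 $41,200; Unit 1A $95,950; Unit 5A $97,650; Unit 3A $130,050. Sum = $429,950.
Difference $430,000 − $429,950 = +$50 applied to Unit 3A: Unit 3A becomes $130,100.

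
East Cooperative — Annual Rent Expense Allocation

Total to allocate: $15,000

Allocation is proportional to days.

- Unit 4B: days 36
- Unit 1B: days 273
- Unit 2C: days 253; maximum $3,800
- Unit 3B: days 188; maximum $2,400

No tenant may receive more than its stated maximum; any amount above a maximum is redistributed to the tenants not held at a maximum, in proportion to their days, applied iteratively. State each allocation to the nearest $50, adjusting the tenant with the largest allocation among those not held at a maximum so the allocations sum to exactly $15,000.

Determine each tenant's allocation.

Unit 4B: $1,050; Unit 1B: $7,750; Unit 2C: $3,800; Unit 3B: $2,400

Days total: 750.
Unconstrained shares: Unit 4B 720.00; Unit 1B 5,460.00; Unit 2C 5,060.00; Unit 3B 3,760.00.
Cap binds for Unit 2C ($3,800), Unit 3B ($2,400); balance $8,800 reallocated over remaining days 309.
Redistributed shares: Unit 4B 1,025.24 → $1,050; Unit 1B 7,774.76 → $7,750.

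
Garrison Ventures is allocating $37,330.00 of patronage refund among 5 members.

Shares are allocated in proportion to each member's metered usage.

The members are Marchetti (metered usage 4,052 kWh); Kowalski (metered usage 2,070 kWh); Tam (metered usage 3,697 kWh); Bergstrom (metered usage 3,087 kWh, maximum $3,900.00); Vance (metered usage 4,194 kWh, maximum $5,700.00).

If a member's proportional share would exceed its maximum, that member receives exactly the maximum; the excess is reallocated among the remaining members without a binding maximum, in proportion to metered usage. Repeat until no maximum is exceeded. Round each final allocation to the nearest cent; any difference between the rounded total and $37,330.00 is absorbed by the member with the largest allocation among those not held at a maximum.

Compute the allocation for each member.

Marchetti: $11,443.32; Kowalski: $5,845.92; Tam: $10,440.76; Bergstrom: $3,900.00; Vance: $5,700.00

Sum of metered usage: 17,100.
Proportional shares (ignoring caps): Marchetti 8,845.6819; Kowalski 4,518.8947; Tam 8,070.7023; Bergstrom 6,739.0474; Vance 9,155.6737.
Cap binds for Bergstrom ($3,900.00), Vance ($5,700.00); residual $27,730.00 reallocated over remaining metered usage 9,819.
Shares after redistribution: Marchetti 11,443.3201 → $11,443.32; Kowalski 5,845.9212 → $5,845.92; Tam 10,440.7587 → $10,440.76.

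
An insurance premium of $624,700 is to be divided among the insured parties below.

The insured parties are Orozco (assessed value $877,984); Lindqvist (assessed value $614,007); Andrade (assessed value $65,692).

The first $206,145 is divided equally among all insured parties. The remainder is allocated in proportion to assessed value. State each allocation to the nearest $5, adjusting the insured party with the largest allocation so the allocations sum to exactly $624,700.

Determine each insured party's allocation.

Orozco: $304,635 | Lindqvist: $233,700 | Andrade: $86,365

First tranche $206,145 split equally: $68,715 each.
Remainder $418,555 by assessed value (total 1,557,683): Orozco 235,917.44 → $235,915; Lindqvist 164,985.88 → $164,985; Andrade 17,651.68 → $17,650.
Rounding difference +$5 on remainder applied to Orozco.
Totals: Orozco $68,715 + $235,920 = $304,635; Lindqvist $68,715 + $164,985 = $233,700; Andrade $68,715 + $17,650 = $86,365.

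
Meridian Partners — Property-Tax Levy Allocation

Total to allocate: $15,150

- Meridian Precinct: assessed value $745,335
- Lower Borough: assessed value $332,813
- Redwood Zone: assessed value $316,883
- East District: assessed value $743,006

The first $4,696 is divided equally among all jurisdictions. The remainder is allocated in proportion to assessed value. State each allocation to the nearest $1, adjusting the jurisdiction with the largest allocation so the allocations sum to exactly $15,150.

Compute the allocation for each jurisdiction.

Equal tier: $4,696 ÷ 4 = $1,174 apiece.
Remainder $10,454 by assessed value (total 2,138,037): Meridian Precinct 3,644.34 → $3,644; Lower Borough 1,627.30 → $1,627; Redwood Zone 1,549.41 → $1,549; East District 3,632.95 → $3,633.
Rounding difference +$1 on remainder applied to Meridian Precinct.
Totals: Meridian Precinct $1,174 + $3,645 = $4,819; Lower Borough $1,174 + $1,627 = $2,801; Redwood Zone $1,174 + $1,549 = $2,723; East District $1,174 + $3,633 = $4,807.

Meridian Precinct: $4,819; Lower Borough: $2,801; Redwood Zone: $2,723; East District: $4,807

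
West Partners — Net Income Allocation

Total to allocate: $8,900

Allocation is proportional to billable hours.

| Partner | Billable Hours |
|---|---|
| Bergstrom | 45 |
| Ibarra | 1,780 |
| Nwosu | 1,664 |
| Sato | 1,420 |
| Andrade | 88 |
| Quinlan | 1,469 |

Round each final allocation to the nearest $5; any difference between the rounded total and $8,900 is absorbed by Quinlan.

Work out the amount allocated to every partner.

Combined billable hours = 6,466.
Raw shares: Bergstrom 45/6,466 × $8,900 = 61.94; Ibarra 1,780/6,466 × $8,900 = 2,450.05; Nwosu 1,664/6,466 × $8,900 = 2,290.38; Sato 1,420/6,466 × $8,900 = 1,954.53; Andrade 88/6,466 × $8,900 = 121.13; Quinlan 1,469/6,466 × $8,900 = 2,021.98.
Rounded to nearest $5: Bergstrom $60; Ibarra $2,450; Nwosu $2,290; Sato $1,955; Andrade $120; Quinlan $2,020. Sum = $8,895.
Difference $8,900 − $8,895 = +$5 applied to Quinlan: Quinlan becomes $2,025.

Bergstrom: $60 | Ibarra: $2,450 | Nwosu: $2,290 | Sato: $1,955 | Andrade: $120 | Quinlan: $2,025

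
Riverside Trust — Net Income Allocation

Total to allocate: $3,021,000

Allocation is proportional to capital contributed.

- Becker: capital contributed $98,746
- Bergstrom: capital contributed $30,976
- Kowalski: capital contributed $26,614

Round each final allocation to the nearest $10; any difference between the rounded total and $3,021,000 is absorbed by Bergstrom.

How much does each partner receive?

Sum of capital contributed: 156,336.
Pro-rata amounts: Becker 98,746/156,336 × $3,021,000 = 1,908,144.42; Bergstrom 30,976/156,336 × $3,021,000 = 598,572.92; Kowalski 26,614/156,336 × $3,021,000 = 514,282.66.
After rounding ($10): Becker $1,908,140; Bergstrom $598,570; Kowalski $514,280. Sum = $3,020,990.
Difference $3,021,000 − $3,020,990 = +$10 applied to Bergstrom: Bergstrom becomes $598,580.

Becker: $1,908,140; Bergstrom: $598,580; Kowalski: $514,280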